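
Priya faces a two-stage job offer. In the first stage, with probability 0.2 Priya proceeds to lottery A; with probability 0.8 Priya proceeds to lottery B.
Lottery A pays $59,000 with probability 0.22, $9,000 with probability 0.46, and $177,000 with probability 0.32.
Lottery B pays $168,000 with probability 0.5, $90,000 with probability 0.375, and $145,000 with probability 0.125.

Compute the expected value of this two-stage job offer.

EV(A) = 0.22 × 59000 + 0.46 × 9000 + 0.32 × 177000 = 12980 + 4140 + 56640 = 73760
EV(B) = 0.5 × 168000 + 0.375 × 90000 + 0.125 × 145000 = 84000 + 33750 + 18125 = 135875
Overall = 0.2 × 73760 + 0.8 × 135875 = 14752 + 108700 = 123452

$123,452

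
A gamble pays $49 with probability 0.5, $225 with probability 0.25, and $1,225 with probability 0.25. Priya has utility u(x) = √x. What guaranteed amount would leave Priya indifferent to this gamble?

E[u] = 0.5·√49 + 0.25·√225 + 0.25·√1225 = 0.5·7 + 0.25·15 + 0.25·35 = 16
CE = (16)² = 256

$256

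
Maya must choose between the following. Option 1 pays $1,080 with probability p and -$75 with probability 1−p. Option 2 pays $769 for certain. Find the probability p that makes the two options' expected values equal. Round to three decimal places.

p = 0.731

p·1080 + (1−p)·(-75) = 769
1155p − 75 = 769
p = (769 + 75) / 1155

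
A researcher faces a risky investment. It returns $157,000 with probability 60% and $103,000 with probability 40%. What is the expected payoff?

$135,400

EV = 0.6 × 157000 + 0.4 × 103000 = 94200 + 41200 = 135400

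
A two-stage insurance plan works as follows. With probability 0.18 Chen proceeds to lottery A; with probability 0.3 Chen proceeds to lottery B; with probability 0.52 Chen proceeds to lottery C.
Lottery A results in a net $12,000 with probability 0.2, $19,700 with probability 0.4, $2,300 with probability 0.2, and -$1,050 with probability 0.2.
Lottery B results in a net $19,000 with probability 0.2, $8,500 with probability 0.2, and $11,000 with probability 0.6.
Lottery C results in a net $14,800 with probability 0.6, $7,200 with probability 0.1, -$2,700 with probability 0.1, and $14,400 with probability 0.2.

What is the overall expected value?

$11,874.60

EV(A) = 0.2 × 12000 + 0.4 × 19700 + 0.2 × 2300 + 0.2 × (-1050) = 2400 + 7880 + 460 − 210 = 10530
EV(B) = 0.2 × 19000 + 0.2 × 8500 + 0.6 × 11000 = 3800 + 1700 + 6600 = 12100
EV(C) = 0.6 × 14800 + 0.1 × 7200 + 0.1 × (-2700) + 0.2 × 14400 = 8880 + 720 − 270 + 2880 = 12210
Overall = 0.18 × 10530 + 0.3 × 12100 + 0.52 × 12210 = 1895.4 + 3630 + 6349.2 = 11874.6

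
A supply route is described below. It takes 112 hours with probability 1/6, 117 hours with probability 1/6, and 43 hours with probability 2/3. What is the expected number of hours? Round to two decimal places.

EV = 1/6 × 112 + 1/6 × 117 + 2/3 × 43 = 18.6667 + 19.5 + 28.6667 = 66.8333

66.83 hours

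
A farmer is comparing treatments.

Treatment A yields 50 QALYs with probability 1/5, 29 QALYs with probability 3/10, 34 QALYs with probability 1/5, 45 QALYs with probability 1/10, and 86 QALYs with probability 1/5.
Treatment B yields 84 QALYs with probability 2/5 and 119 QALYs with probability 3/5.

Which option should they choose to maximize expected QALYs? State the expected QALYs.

Treatment A = 1/5 × 50 + 3/10 × 29 + 1/5 × 34 + 1/10 × 45 + 1/5 × 86 = 10 + 8.7 + 6.8 + 4.5 + 17.2 = 47.2
Treatment B = 2/5 × 84 + 3/5 × 119 = 33.6 + 71.4 = 105

Treatment B (105 QALYs)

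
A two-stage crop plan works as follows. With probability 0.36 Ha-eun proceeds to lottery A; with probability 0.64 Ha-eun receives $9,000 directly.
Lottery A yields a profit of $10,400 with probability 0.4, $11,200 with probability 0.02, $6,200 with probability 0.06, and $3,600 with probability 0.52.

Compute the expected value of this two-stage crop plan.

$8,146.08

EV(A) = 0.4 × 10400 + 0.02 × 11200 + 0.06 × 6200 + 0.52 × 3600 = 4160 + 224 + 372 + 1872 = 6628
Branch B: 9000 (certain)
Overall = 0.36 × 6628 + 0.64 × 9000 = 2386.08 + 5760 = 8146.08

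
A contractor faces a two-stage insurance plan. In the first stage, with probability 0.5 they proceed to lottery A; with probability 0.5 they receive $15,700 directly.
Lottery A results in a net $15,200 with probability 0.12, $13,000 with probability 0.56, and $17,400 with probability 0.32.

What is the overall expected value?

$15,186

EV(A) = 0.12 × 15200 + 0.56 × 13000 + 0.32 × 17400 = 1824 + 7280 + 5568 = 14672
Branch B: 15700 (certain)
Overall = 0.5 × 14672 + 0.5 × 15700 = 7336 + 7850 = 15186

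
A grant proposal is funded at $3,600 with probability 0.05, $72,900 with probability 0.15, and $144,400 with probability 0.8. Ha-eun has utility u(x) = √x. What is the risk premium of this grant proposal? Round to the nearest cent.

$5,878.75

E[u] = 0.05·√3600 + 0.15·√72900 + 0.8·√144400 = 0.05·60 + 0.15·270 + 0.8·380 = 347.5
CE = (347.5)² = 120756.25
Risk premium = EV − CE = 126635 − 120756.25 = 5878.75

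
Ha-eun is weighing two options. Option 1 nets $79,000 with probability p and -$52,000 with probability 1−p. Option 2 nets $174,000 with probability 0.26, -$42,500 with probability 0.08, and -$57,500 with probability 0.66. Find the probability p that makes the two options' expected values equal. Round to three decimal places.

EV(Option 2) = 0.26 × 174000 + 0.08 × (-42500) + 0.66 × (-57500) = 45240 − 3400 − 37950 = 3890
p·79000 + (1−p)·(-52000) = 3890
131000p − 52000 = 3890
p = (3890 + 52000) / 131000

p = 0.427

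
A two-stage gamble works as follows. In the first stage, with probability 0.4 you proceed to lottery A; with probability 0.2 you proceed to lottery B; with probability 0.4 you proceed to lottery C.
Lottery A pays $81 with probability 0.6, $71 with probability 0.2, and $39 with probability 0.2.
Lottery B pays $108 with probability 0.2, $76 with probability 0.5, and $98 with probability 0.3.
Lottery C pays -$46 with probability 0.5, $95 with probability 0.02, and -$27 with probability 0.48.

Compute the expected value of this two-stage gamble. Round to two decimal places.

$32.42

EV(A) = 0.6 × 81 + 0.2 × 71 + 0.2 × 39 = 48.6 + 14.2 + 7.8 = 70.6
EV(B) = 0.2 × 108 + 0.5 × 76 + 0.3 × 98 = 21.6 + 38 + 29.4 = 89
EV(C) = 0.5 × (-46) + 0.02 × 95 + 0.48 × (-27) = -23 + 1.9 − 12.96 = -34.06
Overall = 0.4 × 70.6 + 0.2 × 89 + 0.4 × (-34.06) = 28.24 + 17.8 − 13.624 = 32.416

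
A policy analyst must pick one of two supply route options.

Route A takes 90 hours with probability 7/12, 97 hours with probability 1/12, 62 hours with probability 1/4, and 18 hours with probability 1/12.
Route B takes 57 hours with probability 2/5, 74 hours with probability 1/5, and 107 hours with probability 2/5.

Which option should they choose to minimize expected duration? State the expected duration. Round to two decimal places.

Route A (77.58 hours)

Route A = 7/12 × 90 + 1/12 × 97 + 1/4 × 62 + 1/12 × 18 = 52.5 + 8.0833 + 15.5 + 1.5 = 77.5833
Route B = 2/5 × 57 + 1/5 × 74 + 2/5 × 107 = 22.8 + 14.8 + 42.8 = 80.4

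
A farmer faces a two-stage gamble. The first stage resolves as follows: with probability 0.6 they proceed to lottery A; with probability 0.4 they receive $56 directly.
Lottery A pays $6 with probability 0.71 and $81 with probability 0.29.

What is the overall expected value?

EV(A) = 0.71 × 6 + 0.29 × 81 = 4.26 + 23.49 = 27.75
Branch B: 56 (certain)
Overall = 0.6 × 27.75 + 0.4 × 56 = 16.65 + 22.4 = 39.05

$39.05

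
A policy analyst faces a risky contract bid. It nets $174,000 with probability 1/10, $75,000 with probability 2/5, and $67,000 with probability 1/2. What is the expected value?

EV = 1/10 × 174000 + 2/5 × 75000 + 1/2 × 67000 = 17400 + 30000 + 33500 = 80900

$80,900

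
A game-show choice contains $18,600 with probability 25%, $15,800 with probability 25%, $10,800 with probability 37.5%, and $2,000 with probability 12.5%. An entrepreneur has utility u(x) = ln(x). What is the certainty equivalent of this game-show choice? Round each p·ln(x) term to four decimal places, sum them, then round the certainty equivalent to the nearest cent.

$11,019.26

E[u] = 0.25·ln(18600) + 0.25·ln(15800) + 0.375·ln(10800) + 0.125·ln(2000) = 2.4577 + 2.4169 + 3.4827 + 0.9501 = 9.3074
CE = e^9.3074 ≈ 11019.26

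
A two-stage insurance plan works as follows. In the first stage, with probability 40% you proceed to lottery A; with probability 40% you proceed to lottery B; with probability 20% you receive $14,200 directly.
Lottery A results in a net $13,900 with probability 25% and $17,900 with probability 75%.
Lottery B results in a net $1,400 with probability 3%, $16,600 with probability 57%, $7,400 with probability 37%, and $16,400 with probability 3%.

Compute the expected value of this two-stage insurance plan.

$14,693.60

EV(A) = 0.25 × 13900 + 0.75 × 17900 = 3475 + 13425 = 16900
EV(B) = 0.03 × 1400 + 0.57 × 16600 + 0.37 × 7400 + 0.03 × 16400 = 42 + 9462 + 2738 + 492 = 12734
Branch C: 14200 (certain)
Overall = 0.4 × 16900 + 0.4 × 12734 + 0.2 × 14200 = 6760 + 5093.6 + 2840 = 14693.6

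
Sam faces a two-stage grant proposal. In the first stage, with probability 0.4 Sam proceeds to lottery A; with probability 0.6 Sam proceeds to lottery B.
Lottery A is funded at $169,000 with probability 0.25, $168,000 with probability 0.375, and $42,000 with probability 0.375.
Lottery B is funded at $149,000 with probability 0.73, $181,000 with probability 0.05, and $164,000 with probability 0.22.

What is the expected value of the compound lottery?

EV(A) = 0.25 × 169000 + 0.375 × 168000 + 0.375 × 42000 = 42250 + 63000 + 15750 = 121000
EV(B) = 0.73 × 149000 + 0.05 × 181000 + 0.22 × 164000 = 108770 + 9050 + 36080 = 153900
Overall = 0.4 × 121000 + 0.6 × 153900 = 48400 + 92340 = 140740

$140,740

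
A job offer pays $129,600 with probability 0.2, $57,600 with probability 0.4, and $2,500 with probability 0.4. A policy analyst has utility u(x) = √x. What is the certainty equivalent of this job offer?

E[u] = 0.2·√129600 + 0.4·√57600 + 0.4·√2500 = 0.2·360 + 0.4·240 + 0.4·50 = 188
CE = (188)² = 35344

$35,344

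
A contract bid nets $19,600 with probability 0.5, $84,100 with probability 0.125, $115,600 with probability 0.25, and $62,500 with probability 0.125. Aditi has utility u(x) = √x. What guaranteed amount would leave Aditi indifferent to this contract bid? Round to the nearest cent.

$49,506.25

E[u] = 0.5·√19600 + 0.125·√84100 + 0.25·√115600 + 0.125·√62500 = 0.5·140 + 0.125·290 + 0.25·340 + 0.125·250 = 222.5
CE = (222.5)² = 49506.25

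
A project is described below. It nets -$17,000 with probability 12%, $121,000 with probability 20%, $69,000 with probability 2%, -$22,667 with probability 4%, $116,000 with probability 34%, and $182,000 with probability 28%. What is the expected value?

$113,033.32

EV = 0.12 × (-17000) + 0.2 × 121000 + 0.02 × 69000 + 0.04 × (-22667) + 0.34 × 116000 + 0.28 × 182000 = -2040 + 24200 + 1380 − 906.68 + 39440 + 50960 = 113033.32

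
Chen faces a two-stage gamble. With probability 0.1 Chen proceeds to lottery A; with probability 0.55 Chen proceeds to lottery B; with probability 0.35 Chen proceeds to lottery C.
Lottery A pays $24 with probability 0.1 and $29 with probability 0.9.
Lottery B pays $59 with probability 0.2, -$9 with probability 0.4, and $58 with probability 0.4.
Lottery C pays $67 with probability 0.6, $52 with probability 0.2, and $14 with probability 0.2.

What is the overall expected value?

EV(A) = 0.1 × 24 + 0.9 × 29 = 2.4 + 26.1 = 28.5
EV(B) = 0.2 × 59 + 0.4 × (-9) + 0.4 × 58 = 11.8 − 3.6 + 23.2 = 31.4
EV(C) = 0.6 × 67 + 0.2 × 52 + 0.2 × 14 = 40.2 + 10.4 + 2.8 = 53.4
Overall = 0.1 × 28.5 + 0.55 × 31.4 + 0.35 × 53.4 = 2.85 + 17.27 + 18.69 = 38.81

$38.81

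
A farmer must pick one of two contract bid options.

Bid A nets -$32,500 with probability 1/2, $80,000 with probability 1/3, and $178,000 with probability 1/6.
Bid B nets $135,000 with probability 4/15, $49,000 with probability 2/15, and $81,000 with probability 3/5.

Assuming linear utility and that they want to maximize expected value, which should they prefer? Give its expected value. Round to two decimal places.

Bid B ($91,133.33)

Bid A = 1/2 × (-32500) + 1/3 × 80000 + 1/6 × 178000 = -16250 + 26666.6667 + 29666.6667 = 40083.3333
Bid B = 4/15 × 135000 + 2/15 × 49000 + 3/5 × 81000 = 36000 + 6533.3333 + 48600 = 91133.3333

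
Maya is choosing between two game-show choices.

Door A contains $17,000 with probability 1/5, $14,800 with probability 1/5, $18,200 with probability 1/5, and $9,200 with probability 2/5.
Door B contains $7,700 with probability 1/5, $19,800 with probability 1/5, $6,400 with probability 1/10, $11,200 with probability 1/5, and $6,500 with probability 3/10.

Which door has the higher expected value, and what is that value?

Door A = 1/5 × 17000 + 1/5 × 14800 + 1/5 × 18200 + 2/5 × 9200 = 3400 + 2960 + 3640 + 3680 = 13680
Door B = 1/5 × 7700 + 1/5 × 19800 + 1/10 × 6400 + 1/5 × 11200 + 3/10 × 6500 = 1540 + 3960 + 640 + 2240 + 1950 = 10330

Door A ($13,680)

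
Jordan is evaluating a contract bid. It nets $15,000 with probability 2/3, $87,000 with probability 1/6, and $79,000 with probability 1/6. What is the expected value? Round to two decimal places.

$37,666.67

EV = 2/3 × 15000 + 1/6 × 87000 + 1/6 × 79000 = 10000 + 14500 + 13166.6667 = 37666.6667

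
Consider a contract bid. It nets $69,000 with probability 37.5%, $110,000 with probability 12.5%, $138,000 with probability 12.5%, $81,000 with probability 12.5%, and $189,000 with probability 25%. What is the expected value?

$114,250

EV = 0.375 × 69000 + 0.125 × 110000 + 0.125 × 138000 + 0.125 × 81000 + 0.25 × 189000 = 25875 + 13750 + 17250 + 10125 + 47250 = 114250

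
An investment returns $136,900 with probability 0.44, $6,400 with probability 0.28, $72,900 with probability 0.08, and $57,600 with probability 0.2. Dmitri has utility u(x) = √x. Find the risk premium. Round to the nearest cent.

$14,456.96

E[u] = 0.44·√136900 + 0.28·√6400 + 0.08·√72900 + 0.2·√57600 = 0.44·370 + 0.28·80 + 0.08·270 + 0.2·240 = 254.8
CE = (254.8)² = 64923.04
Risk premium = EV − CE = 79380 − 64923.04 = 14456.96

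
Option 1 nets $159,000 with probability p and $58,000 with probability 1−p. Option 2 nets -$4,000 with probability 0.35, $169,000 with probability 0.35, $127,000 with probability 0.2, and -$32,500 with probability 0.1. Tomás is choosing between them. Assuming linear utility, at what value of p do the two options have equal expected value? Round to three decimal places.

p = 0.217

EV(Option 2) = 0.35 × (-4000) + 0.35 × 169000 + 0.2 × 127000 + 0.1 × (-32500) = -1400 + 59150 + 25400 − 3250 = 79900
p·159000 + (1−p)·58000 = 79900
101000p + 58000 = 79900
p = (79900 − 58000) / 101000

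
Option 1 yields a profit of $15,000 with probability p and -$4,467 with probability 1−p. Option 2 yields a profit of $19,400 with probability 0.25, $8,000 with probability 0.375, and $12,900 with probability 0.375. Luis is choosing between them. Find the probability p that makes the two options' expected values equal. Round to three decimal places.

EV(Option 2) = 0.25 × 19400 + 0.375 × 8000 + 0.375 × 12900 = 4850 + 3000 + 4837.5 = 12687.5
p·15000 + (1−p)·(-4467) = 12687.5
19467p − 4467 = 12687.5
p = (12687.5 + 4467) / 19467

p = 0.881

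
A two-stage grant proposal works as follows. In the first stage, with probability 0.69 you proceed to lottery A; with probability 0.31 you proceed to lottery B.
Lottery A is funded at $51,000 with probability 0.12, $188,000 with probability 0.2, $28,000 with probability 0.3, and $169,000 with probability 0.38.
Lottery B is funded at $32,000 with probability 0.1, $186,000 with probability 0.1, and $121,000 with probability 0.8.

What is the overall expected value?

EV(A) = 0.12 × 51000 + 0.2 × 188000 + 0.3 × 28000 + 0.38 × 169000 = 6120 + 37600 + 8400 + 64220 = 116340
EV(B) = 0.1 × 32000 + 0.1 × 186000 + 0.8 × 121000 = 3200 + 18600 + 96800 = 118600
Overall = 0.69 × 116340 + 0.31 × 118600 = 80274.6 + 36766 = 117040.6

$117,040.60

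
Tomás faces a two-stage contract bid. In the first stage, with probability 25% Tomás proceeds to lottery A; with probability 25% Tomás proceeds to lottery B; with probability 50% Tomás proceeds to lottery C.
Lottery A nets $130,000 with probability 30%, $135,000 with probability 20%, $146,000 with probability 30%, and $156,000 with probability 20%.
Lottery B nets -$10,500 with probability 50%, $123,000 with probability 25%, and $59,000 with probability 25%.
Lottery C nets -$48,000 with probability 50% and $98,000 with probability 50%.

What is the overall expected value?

EV(A) = 0.3 × 130000 + 0.2 × 135000 + 0.3 × 146000 + 0.2 × 156000 = 39000 + 27000 + 43800 + 31200 = 141000
EV(B) = 0.5 × (-10500) + 0.25 × 123000 + 0.25 × 59000 = -5250 + 30750 + 14750 = 40250
EV(C) = 0.5 × (-48000) + 0.5 × 98000 = -24000 + 49000 = 25000
Overall = 0.25 × 141000 + 0.25 × 40250 + 0.5 × 25000 = 35250 + 10062.5 + 12500 = 57812.5

$57,812.50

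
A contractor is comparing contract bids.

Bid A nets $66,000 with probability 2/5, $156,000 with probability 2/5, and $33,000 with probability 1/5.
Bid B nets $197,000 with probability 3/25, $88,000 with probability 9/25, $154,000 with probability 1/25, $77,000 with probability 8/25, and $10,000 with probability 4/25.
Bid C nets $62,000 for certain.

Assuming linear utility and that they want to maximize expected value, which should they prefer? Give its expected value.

Bid A ($95,400)

Bid A = 2/5 × 66000 + 2/5 × 156000 + 1/5 × 33000 = 26400 + 62400 + 6600 = 95400
Bid B = 3/25 × 197000 + 9/25 × 88000 + 1/25 × 154000 + 8/25 × 77000 + 4/25 × 10000 = 23640 + 31680 + 6160 + 24640 + 1600 = 87720
Bid C: 62000 (certain)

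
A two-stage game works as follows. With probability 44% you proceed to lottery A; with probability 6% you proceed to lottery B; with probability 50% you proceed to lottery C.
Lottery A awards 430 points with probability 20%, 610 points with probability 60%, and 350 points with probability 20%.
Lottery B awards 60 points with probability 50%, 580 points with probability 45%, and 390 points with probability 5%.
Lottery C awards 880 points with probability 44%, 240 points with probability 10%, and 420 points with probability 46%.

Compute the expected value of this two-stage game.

EV(A) = 0.2 × 430 + 0.6 × 610 + 0.2 × 350 = 86 + 366 + 70 = 522
EV(B) = 0.5 × 60 + 0.45 × 580 + 0.05 × 390 = 30 + 261 + 19.5 = 310.5
EV(C) = 0.44 × 880 + 0.1 × 240 + 0.46 × 420 = 387.2 + 24 + 193.2 = 604.4
Overall = 0.44 × 522 + 0.06 × 310.5 + 0.5 × 604.4 = 229.68 + 18.63 + 302.2 = 550.51

550.51 points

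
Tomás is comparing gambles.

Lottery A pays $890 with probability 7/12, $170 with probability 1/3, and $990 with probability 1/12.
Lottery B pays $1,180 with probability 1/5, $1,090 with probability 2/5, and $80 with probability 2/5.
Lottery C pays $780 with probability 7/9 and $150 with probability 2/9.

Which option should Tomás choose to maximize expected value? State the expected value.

Lottery A = 7/12 × 890 + 1/3 × 170 + 1/12 × 990 = 519.1667 + 56.6667 + 82.5 = 658.3333
Lottery B = 1/5 × 1180 + 2/5 × 1090 + 2/5 × 80 = 236 + 436 + 32 = 704
Lottery C = 7/9 × 780 + 2/9 × 150 = 606.6667 + 33.3333 = 640

Lottery B ($704)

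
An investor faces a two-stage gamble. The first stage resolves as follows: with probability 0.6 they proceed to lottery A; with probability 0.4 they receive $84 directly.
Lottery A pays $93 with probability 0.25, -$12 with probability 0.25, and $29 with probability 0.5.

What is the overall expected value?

$54.45

EV(A) = 0.25 × 93 + 0.25 × (-12) + 0.5 × 29 = 23.25 − 3 + 14.5 = 34.75
Branch B: 84 (certain)
Overall = 0.6 × 34.75 + 0.4 × 84 = 20.85 + 33.6 = 54.45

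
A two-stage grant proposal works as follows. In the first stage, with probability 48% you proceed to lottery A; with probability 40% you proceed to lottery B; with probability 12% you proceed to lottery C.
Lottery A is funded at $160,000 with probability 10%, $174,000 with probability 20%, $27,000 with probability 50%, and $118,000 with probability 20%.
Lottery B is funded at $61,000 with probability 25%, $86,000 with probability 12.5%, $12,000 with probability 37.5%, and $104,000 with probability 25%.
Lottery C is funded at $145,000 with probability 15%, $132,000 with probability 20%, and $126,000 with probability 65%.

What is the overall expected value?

$80,398

EV(A) = 0.1 × 160000 + 0.2 × 174000 + 0.5 × 27000 + 0.2 × 118000 = 16000 + 34800 + 13500 + 23600 = 87900
EV(B) = 0.25 × 61000 + 0.125 × 86000 + 0.375 × 12000 + 0.25 × 104000 = 15250 + 10750 + 4500 + 26000 = 56500
EV(C) = 0.15 × 145000 + 0.2 × 132000 + 0.65 × 126000 = 21750 + 26400 + 81900 = 130050
Overall = 0.48 × 87900 + 0.4 × 56500 + 0.12 × 130050 = 42192 + 22600 + 15606 = 80398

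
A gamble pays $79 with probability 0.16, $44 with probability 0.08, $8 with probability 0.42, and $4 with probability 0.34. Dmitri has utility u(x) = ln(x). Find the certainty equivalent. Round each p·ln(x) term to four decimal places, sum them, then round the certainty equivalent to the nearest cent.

$10.45

E[u] = 0.16·ln(79) + 0.08·ln(44) + 0.42·ln(8) + 0.34·ln(4) = 0.6991 + 0.3027 + 0.8734 + 0.4713 = 2.3465
CE = e^2.3465 ≈ 10.45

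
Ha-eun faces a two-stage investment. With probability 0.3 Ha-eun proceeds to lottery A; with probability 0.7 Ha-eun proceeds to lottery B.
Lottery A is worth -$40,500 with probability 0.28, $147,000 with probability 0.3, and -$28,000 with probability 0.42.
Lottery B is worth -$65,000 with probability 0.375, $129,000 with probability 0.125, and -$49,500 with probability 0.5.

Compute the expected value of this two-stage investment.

EV(A) = 0.28 × (-40500) + 0.3 × 147000 + 0.42 × (-28000) = -11340 + 44100 − 11760 = 21000
EV(B) = 0.375 × (-65000) + 0.125 × 129000 + 0.5 × (-49500) = -24375 + 16125 − 24750 = -33000
Overall = 0.3 × 21000 + 0.7 × (-33000) = 6300 − 23100 = -16800

-$16,800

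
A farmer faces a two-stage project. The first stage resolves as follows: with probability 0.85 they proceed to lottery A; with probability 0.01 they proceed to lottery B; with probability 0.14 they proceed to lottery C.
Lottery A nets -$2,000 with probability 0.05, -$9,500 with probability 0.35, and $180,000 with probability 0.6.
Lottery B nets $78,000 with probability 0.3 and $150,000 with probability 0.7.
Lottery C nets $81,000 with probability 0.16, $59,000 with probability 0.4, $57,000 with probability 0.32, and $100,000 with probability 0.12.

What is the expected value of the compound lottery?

$99,524.75

EV(A) = 0.05 × (-2000) + 0.35 × (-9500) + 0.6 × 180000 = -100 − 3325 + 108000 = 104575
EV(B) = 0.3 × 78000 + 0.7 × 150000 = 23400 + 105000 = 128400
EV(C) = 0.16 × 81000 + 0.4 × 59000 + 0.32 × 57000 + 0.12 × 100000 = 12960 + 23600 + 18240 + 12000 = 66800
Overall = 0.85 × 104575 + 0.01 × 128400 + 0.14 × 66800 = 88888.75 + 1284 + 9352 = 99524.75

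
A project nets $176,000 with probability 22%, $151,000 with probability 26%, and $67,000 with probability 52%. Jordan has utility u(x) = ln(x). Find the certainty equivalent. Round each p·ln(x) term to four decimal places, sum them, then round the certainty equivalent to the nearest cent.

$102,354.75

E[u] = 0.22·ln(176000) + 0.26·ln(151000) + 0.52·ln(67000) = 2.6572 + 3.1005 + 5.7785 = 11.5362
CE = e^11.5362 ≈ 102354.75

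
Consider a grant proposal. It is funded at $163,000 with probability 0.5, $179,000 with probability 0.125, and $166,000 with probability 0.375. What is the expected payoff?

$166,125

EV = 0.5 × 163000 + 0.125 × 179000 + 0.375 × 166000 = 81500 + 22375 + 62250 = 166125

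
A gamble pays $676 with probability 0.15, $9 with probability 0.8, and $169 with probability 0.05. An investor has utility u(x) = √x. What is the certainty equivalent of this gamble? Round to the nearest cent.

E[u] = 0.15·√676 + 0.8·√9 + 0.05·√169 = 0.15·26 + 0.8·3 + 0.05·13 = 6.95
CE = (6.95)² = 48.3025

$48.30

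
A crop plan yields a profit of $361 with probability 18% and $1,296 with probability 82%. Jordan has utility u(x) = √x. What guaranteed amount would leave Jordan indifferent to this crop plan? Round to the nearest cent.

$1,085.04

E[u] = 0.18·√361 + 0.82·√1296 = 0.18·19 + 0.82·36 = 32.94
CE = (32.94)² = 1085.0436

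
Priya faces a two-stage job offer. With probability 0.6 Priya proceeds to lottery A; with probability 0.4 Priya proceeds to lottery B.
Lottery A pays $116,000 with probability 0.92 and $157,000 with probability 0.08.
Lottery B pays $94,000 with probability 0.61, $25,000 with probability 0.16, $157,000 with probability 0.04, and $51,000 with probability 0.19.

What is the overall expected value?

$102,492

EV(A) = 0.92 × 116000 + 0.08 × 157000 = 106720 + 12560 = 119280
EV(B) = 0.61 × 94000 + 0.16 × 25000 + 0.04 × 157000 + 0.19 × 51000 = 57340 + 4000 + 6280 + 9690 = 77310
Overall = 0.6 × 119280 + 0.4 × 77310 = 71568 + 30924 = 102492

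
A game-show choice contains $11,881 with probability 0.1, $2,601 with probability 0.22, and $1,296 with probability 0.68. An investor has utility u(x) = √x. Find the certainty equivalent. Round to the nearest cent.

$2,171.56

E[u] = 0.1·√11881 + 0.22·√2601 + 0.68·√1296 = 0.1·109 + 0.22·51 + 0.68·36 = 46.6
CE = (46.6)² = 2171.56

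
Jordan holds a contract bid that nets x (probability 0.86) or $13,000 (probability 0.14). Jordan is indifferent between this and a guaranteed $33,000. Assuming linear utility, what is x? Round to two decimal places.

x = $36,255.81

0.86·x + 0.14·13000 = 33000
0.86·x = 33000 − 1820 = 31180
x = 31180 / 0.86 = 36255.8140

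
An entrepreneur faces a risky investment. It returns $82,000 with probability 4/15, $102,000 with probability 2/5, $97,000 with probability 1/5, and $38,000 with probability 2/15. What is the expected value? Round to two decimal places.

EV = 4/15 × 82000 + 2/5 × 102000 + 1/5 × 97000 + 2/15 × 38000 = 21866.6667 + 40800 + 19400 + 5066.6667 = 87133.3333

$87,133.33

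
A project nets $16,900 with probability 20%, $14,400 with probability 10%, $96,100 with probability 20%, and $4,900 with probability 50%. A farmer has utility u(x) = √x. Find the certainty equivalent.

E[u] = 0.2·√16900 + 0.1·√14400 + 0.2·√96100 + 0.5·√4900 = 0.2·130 + 0.1·120 + 0.2·310 + 0.5·70 = 135
CE = (135)² = 18225

$18,225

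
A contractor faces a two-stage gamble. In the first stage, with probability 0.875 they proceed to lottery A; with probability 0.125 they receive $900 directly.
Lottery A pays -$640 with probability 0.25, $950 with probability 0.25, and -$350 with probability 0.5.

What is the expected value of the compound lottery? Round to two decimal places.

EV(A) = 0.25 × (-640) + 0.25 × 950 + 0.5 × (-350) = -160 + 237.5 − 175 = -97.5
Branch B: 900 (certain)
Overall = 0.875 × (-97.5) + 0.125 × 900 = -85.3125 + 112.5 = 27.1875

$27.19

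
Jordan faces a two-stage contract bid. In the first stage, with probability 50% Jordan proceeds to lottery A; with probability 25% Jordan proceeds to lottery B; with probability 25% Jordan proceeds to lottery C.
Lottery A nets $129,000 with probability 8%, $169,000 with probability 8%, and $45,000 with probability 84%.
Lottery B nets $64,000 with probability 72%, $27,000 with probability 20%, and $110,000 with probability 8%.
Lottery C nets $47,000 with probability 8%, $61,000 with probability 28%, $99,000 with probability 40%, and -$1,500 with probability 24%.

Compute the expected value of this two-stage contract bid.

EV(A) = 0.08 × 129000 + 0.08 × 169000 + 0.84 × 45000 = 10320 + 13520 + 37800 = 61640
EV(B) = 0.72 × 64000 + 0.2 × 27000 + 0.08 × 110000 = 46080 + 5400 + 8800 = 60280
EV(C) = 0.08 × 47000 + 0.28 × 61000 + 0.4 × 99000 + 0.24 × (-1500) = 3760 + 17080 + 39600 − 360 = 60080
Overall = 0.5 × 61640 + 0.25 × 60280 + 0.25 × 60080 = 30820 + 15070 + 15020 = 60910

$60,910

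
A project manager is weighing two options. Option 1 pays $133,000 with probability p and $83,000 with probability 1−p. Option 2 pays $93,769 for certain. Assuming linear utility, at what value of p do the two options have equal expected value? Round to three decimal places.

p·133000 + (1−p)·83000 = 93769
50000p + 83000 = 93769
p = (93769 − 83000) / 50000

p = 0.215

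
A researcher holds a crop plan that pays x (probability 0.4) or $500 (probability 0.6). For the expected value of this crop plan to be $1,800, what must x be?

x = $3,750

0.4·x + 0.6·500 = 1800
0.4·x = 1800 − 300 = 1500
x = 1500 / 0.4 = 3750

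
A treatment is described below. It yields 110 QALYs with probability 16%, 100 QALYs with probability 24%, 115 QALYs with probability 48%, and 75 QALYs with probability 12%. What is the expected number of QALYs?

EV = 0.16 × 110 + 0.24 × 100 + 0.48 × 115 + 0.12 × 75 = 17.6 + 24 + 55.2 + 9 = 105.8

105.8 QALYs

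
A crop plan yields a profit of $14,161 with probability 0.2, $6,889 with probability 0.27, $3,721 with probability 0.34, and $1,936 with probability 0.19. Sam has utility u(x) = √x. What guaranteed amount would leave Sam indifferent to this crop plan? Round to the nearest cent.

E[u] = 0.2·√14161 + 0.27·√6889 + 0.34·√3721 + 0.19·√1936 = 0.2·119 + 0.27·83 + 0.34·61 + 0.19·44 = 75.31
CE = (75.31)² = 5671.5961

$5,671.60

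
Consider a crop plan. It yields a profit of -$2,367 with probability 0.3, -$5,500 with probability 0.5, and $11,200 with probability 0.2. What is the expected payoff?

EV = 0.3 × (-2367) + 0.5 × (-5500) + 0.2 × 11200 = -710.1 − 2750 + 2240 = -1220.1

-$1,220.10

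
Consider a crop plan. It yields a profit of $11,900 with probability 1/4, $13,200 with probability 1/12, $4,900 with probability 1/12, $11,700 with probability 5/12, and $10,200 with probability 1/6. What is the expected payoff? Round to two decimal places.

$11,058.33

EV = 1/4 × 11900 + 1/12 × 13200 + 1/12 × 4900 + 5/12 × 11700 + 1/6 × 10200 = 2975 + 1100 + 408.3333 + 4875 + 1700 = 11058.3333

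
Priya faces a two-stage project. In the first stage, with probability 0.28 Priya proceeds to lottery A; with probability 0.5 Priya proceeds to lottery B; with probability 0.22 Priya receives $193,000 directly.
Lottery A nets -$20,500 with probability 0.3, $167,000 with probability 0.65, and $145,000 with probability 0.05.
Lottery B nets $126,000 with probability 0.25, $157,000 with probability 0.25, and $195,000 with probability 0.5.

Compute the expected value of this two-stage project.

$157,287

EV(A) = 0.3 × (-20500) + 0.65 × 167000 + 0.05 × 145000 = -6150 + 108550 + 7250 = 109650
EV(B) = 0.25 × 126000 + 0.25 × 157000 + 0.5 × 195000 = 31500 + 39250 + 97500 = 168250
Branch C: 193000 (certain)
Overall = 0.28 × 109650 + 0.5 × 168250 + 0.22 × 193000 = 30702 + 84125 + 42460 = 157287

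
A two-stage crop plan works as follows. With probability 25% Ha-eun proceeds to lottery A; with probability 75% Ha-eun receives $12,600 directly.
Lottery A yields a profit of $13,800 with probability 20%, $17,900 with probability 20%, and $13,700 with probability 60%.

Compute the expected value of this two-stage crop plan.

$13,090

EV(A) = 0.2 × 13800 + 0.2 × 17900 + 0.6 × 13700 = 2760 + 3580 + 8220 = 14560
Branch B: 12600 (certain)
Overall = 0.25 × 14560 + 0.75 × 12600 = 3640 + 9450 = 13090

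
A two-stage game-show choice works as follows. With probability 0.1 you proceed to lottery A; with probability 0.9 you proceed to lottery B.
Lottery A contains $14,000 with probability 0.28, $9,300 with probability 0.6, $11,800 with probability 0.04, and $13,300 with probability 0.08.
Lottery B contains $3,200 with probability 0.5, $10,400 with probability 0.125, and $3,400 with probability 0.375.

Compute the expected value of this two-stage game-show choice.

$4,861.10

EV(A) = 0.28 × 14000 + 0.6 × 9300 + 0.04 × 11800 + 0.08 × 13300 = 3920 + 5580 + 472 + 1064 = 11036
EV(B) = 0.5 × 3200 + 0.125 × 10400 + 0.375 × 3400 = 1600 + 1300 + 1275 = 4175
Overall = 0.1 × 11036 + 0.9 × 4175 = 1103.6 + 3757.5 = 4861.1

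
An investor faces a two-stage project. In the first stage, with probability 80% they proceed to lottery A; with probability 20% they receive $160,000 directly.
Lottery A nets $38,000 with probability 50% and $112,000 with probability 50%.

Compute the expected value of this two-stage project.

$92,000

EV(A) = 0.5 × 38000 + 0.5 × 112000 = 19000 + 56000 = 75000
Branch B: 160000 (certain)
Overall = 0.8 × 75000 + 0.2 × 160000 = 60000 + 32000 = 92000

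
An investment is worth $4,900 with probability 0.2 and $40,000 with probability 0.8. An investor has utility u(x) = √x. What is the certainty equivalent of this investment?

$30,276

E[u] = 0.2·√4900 + 0.8·√40000 = 0.2·70 + 0.8·200 = 174
CE = (174)² = 30276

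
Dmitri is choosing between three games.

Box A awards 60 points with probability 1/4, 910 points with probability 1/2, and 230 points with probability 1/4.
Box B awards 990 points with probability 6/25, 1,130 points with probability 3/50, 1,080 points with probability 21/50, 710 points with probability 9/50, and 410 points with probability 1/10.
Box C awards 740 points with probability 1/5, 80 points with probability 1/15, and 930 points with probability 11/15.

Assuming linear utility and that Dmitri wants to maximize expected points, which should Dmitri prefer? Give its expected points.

Box B (927.8 points)

Box A = 1/4 × 60 + 1/2 × 910 + 1/4 × 230 = 15 + 455 + 57.5 = 527.5
Box B = 6/25 × 990 + 3/50 × 1130 + 21/50 × 1080 + 9/50 × 710 + 1/10 × 410 = 237.6 + 67.8 + 453.6 + 127.8 + 41 = 927.8
Box C = 1/5 × 740 + 1/15 × 80 + 11/15 × 930 = 148 + 5.3333 + 682 = 835.3333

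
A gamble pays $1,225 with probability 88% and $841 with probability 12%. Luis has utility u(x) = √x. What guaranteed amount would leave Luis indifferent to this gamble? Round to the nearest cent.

E[u] = 0.88·√1225 + 0.12·√841 = 0.88·35 + 0.12·29 = 34.28
CE = (34.28)² = 1175.1184

$1,175.12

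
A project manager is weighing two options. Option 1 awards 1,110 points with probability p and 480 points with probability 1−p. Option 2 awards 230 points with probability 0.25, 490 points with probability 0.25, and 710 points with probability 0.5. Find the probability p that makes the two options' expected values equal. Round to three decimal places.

EV(Option 2) = 0.25 × 230 + 0.25 × 490 + 0.5 × 710 = 57.5 + 122.5 + 355 = 535
p·1110 + (1−p)·480 = 535
630p + 480 = 535
p = (535 − 480) / 630

p = 0.087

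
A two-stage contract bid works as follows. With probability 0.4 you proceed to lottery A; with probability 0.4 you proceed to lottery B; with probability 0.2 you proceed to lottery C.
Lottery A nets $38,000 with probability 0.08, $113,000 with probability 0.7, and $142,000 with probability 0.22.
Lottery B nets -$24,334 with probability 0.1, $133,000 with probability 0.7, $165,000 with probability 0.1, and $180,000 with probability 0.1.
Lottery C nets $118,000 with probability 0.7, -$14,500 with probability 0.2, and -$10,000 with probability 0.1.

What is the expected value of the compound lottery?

$111,158.64

EV(A) = 0.08 × 38000 + 0.7 × 113000 + 0.22 × 142000 = 3040 + 79100 + 31240 = 113380
EV(B) = 0.1 × (-24334) + 0.7 × 133000 + 0.1 × 165000 + 0.1 × 180000 = -2433.4 + 93100 + 16500 + 18000 = 125166.6
EV(C) = 0.7 × 118000 + 0.2 × (-14500) + 0.1 × (-10000) = 82600 − 2900 − 1000 = 78700
Overall = 0.4 × 113380 + 0.4 × 125166.6 + 0.2 × 78700 = 45352 + 50066.64 + 15740 = 111158.64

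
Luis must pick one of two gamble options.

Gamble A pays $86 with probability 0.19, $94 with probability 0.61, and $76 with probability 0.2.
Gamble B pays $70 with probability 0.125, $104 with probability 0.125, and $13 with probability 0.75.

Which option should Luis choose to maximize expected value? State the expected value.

Gamble A = 0.19 × 86 + 0.61 × 94 + 0.2 × 76 = 16.34 + 57.34 + 15.2 = 88.88
Gamble B = 0.125 × 70 + 0.125 × 104 + 0.75 × 13 = 8.75 + 13 + 9.75 = 31.5

Gamble A ($88.88)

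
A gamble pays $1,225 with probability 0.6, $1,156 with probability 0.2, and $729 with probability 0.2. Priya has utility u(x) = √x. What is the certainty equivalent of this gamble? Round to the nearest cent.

E[u] = 0.6·√1225 + 0.2·√1156 + 0.2·√729 = 0.6·35 + 0.2·34 + 0.2·27 = 33.2
CE = (33.2)² = 1102.24

$1,102.24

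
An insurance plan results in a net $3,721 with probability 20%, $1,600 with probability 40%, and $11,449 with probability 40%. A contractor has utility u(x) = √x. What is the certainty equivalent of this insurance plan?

E[u] = 0.2·√3721 + 0.4·√1600 + 0.4·√11449 = 0.2·61 + 0.4·40 + 0.4·107 = 71
CE = (71)² = 5041

$5,041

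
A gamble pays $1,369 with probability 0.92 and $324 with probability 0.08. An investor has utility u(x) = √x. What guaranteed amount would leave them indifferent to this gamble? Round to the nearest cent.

E[u] = 0.92·√1369 + 0.08·√324 = 0.92·37 + 0.08·18 = 35.48
CE = (35.48)² = 1258.8304

$1,258.83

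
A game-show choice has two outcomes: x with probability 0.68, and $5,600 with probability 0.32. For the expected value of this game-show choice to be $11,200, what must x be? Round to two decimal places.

0.68·x + 0.32·5600 = 11200
0.68·x = 11200 − 1792 = 9408
x = 9408 / 0.68 = 13835.2941

x = $13,835.29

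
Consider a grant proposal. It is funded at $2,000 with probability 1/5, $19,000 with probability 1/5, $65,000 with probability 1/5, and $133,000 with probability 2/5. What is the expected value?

EV = 1/5 × 2000 + 1/5 × 19000 + 1/5 × 65000 + 2/5 × 133000 = 400 + 3800 + 13000 + 53200 = 70400

$70,400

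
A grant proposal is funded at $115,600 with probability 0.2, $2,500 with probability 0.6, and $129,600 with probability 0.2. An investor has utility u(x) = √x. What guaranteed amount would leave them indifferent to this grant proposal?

E[u] = 0.2·√115600 + 0.6·√2500 + 0.2·√129600 = 0.2·340 + 0.6·50 + 0.2·360 = 170
CE = (170)² = 28900

$28,900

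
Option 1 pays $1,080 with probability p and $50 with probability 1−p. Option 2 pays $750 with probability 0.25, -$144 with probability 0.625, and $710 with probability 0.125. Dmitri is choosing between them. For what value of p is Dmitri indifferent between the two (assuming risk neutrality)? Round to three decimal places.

EV(Option 2) = 0.25 × 750 + 0.625 × (-144) + 0.125 × 710 = 187.5 − 90 + 88.75 = 186.25
p·1080 + (1−p)·50 = 186.25
1030p + 50 = 186.25
p = (186.25 − 50) / 1030

p = 0.132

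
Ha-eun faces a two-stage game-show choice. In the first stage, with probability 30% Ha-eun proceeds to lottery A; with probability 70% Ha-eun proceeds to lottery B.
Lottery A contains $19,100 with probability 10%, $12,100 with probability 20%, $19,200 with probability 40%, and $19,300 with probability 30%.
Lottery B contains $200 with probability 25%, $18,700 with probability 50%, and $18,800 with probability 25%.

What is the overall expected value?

$15,210

EV(A) = 0.1 × 19100 + 0.2 × 12100 + 0.4 × 19200 + 0.3 × 19300 = 1910 + 2420 + 7680 + 5790 = 17800
EV(B) = 0.25 × 200 + 0.5 × 18700 + 0.25 × 18800 = 50 + 9350 + 4700 = 14100
Overall = 0.3 × 17800 + 0.7 × 14100 = 5340 + 9870 = 15210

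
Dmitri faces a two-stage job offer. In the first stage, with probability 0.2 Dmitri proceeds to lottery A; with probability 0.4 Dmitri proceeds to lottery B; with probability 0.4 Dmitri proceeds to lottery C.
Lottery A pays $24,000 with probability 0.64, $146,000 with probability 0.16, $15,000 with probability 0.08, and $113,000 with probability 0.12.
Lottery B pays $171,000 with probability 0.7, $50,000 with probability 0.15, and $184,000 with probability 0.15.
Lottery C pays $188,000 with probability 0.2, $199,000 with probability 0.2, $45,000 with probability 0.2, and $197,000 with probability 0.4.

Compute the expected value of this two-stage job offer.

EV(A) = 0.64 × 24000 + 0.16 × 146000 + 0.08 × 15000 + 0.12 × 113000 = 15360 + 23360 + 1200 + 13560 = 53480
EV(B) = 0.7 × 171000 + 0.15 × 50000 + 0.15 × 184000 = 119700 + 7500 + 27600 = 154800
EV(C) = 0.2 × 188000 + 0.2 × 199000 + 0.2 × 45000 + 0.4 × 197000 = 37600 + 39800 + 9000 + 78800 = 165200
Overall = 0.2 × 53480 + 0.4 × 154800 + 0.4 × 165200 = 10696 + 61920 + 66080 = 138696

$138,696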